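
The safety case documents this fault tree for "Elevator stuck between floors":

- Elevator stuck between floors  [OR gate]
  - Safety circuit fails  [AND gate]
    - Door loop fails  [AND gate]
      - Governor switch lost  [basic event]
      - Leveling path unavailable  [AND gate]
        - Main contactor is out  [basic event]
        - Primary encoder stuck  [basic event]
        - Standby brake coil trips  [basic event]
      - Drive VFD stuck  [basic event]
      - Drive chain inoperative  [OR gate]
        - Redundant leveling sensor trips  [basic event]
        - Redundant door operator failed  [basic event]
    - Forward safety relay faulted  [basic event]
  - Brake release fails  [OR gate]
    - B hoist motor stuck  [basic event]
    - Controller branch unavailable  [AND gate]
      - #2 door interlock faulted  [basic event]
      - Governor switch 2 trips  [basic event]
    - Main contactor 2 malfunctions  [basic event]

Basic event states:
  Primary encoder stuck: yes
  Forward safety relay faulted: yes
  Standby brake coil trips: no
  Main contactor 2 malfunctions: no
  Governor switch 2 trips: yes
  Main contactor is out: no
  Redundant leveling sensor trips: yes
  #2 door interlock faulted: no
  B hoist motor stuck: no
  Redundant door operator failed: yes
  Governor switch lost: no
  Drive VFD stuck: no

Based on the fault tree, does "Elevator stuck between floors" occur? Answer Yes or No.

Leveling path unavailable [AND]: Main contactor is out=not, Primary encoder stuck=occurs, Standby brake coil trips=not → not all inputs occur → does not occur.
Drive chain inoperative [OR]: Redundant leveling sensor trips=occurs, Redundant door operator failed=occurs → at least one input occurs → occurs.
Door loop fails [AND]: Governor switch lost=not, Leveling path unavailable=not, Drive VFD stuck=not, Drive chain inoperative=occurs → not all inputs occur → does not occur.
Safety circuit fails [AND]: Door loop fails=not, Forward safety relay faulted=occurs → not all inputs occur → does not occur.
Controller branch unavailable [AND]: #2 door interlock faulted=not, Governor switch 2 trips=occurs → not all inputs occur → does not occur.
Brake release fails [OR]: B hoist motor stuck=not, Controller branch unavailable=not, Main contactor 2 malfunctions=not → no input occurs → does not occur.
Elevator stuck between floors [OR]: Safety circuit fails=not, Brake release fails=not → no input occurs → does not occur.

No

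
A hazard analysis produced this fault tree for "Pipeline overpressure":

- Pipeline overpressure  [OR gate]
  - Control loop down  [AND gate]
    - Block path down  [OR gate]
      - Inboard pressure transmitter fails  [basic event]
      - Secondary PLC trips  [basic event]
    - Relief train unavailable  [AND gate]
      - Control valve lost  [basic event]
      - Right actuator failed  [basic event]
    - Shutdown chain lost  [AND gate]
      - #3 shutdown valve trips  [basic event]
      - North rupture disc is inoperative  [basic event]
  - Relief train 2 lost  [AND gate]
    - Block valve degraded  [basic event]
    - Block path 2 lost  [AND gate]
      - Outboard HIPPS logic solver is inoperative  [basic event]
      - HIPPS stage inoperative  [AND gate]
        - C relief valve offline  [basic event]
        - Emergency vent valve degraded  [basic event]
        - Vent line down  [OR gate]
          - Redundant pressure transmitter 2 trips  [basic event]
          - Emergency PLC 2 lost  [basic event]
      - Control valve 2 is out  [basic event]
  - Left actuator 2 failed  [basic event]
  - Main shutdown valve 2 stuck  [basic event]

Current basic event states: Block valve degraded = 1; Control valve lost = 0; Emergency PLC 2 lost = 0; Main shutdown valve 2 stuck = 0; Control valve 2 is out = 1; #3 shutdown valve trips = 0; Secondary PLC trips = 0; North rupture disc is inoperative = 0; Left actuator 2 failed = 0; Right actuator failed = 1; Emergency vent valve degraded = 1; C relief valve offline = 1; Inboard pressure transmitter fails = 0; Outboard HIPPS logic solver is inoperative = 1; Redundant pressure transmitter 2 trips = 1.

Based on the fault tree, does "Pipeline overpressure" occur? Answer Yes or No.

Yes

Block path down [OR]: Inboard pressure transmitter fails=not, Secondary PLC trips=not → no input occurs → does not occur.
Relief train unavailable [AND]: Control valve lost=not, Right actuator failed=occurs → not all inputs occur → does not occur.
Shutdown chain lost [AND]: #3 shutdown valve trips=not, North rupture disc is inoperative=not → not all inputs occur → does not occur.
Control loop down [AND]: Block path down=not, Relief train unavailable=not, Shutdown chain lost=not → not all inputs occur → does not occur.
Vent line down [OR]: Redundant pressure transmitter 2 trips=occurs, Emergency PLC 2 lost=not → at least one input occurs → occurs.
HIPPS stage inoperative [AND]: C relief valve offline=occurs, Emergency vent valve degraded=occurs, Vent line down=occurs → all inputs occur → occurs.
Block path 2 lost [AND]: Outboard HIPPS logic solver is inoperative=occurs, HIPPS stage inoperative=occurs, Control valve 2 is out=occurs → all inputs occur → occurs.
Relief train 2 lost [AND]: Block valve degraded=occurs, Block path 2 lost=occurs → all inputs occur → occurs.
Pipeline overpressure [OR]: Control loop down=not, Relief train 2 lost=occurs, Left actuator 2 failed=not, Main shutdown valve 2 stuck=not → at least one input occurs → occurs.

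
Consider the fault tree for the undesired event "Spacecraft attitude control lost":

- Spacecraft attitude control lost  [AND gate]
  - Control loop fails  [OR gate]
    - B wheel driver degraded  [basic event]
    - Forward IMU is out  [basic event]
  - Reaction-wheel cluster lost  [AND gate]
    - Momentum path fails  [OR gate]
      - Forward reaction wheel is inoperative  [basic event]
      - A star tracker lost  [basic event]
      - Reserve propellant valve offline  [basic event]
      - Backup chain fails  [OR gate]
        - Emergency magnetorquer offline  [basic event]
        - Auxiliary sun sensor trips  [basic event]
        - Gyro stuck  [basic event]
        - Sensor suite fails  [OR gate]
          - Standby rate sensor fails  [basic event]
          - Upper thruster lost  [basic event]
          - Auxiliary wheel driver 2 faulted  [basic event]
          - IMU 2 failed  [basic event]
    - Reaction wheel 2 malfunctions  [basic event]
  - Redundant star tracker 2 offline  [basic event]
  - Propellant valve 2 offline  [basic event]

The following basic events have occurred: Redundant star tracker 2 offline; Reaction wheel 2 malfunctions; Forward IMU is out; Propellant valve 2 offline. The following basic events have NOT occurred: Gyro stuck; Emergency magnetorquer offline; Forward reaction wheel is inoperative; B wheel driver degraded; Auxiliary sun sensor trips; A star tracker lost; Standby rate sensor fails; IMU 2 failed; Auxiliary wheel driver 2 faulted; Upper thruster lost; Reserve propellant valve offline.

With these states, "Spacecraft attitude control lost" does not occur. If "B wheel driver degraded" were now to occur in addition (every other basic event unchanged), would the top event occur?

Counterfactual: set "B wheel driver degraded" to occurred.
Control loop fails [OR]: B wheel driver degraded=occurs, Forward IMU is out=occurs → at least one input occurs → occurs.
Sensor suite fails [OR]: Standby rate sensor fails=not, Upper thruster lost=not, Auxiliary wheel driver 2 faulted=not, IMU 2 failed=not → no input occurs → does not occur.
Backup chain fails [OR]: Emergency magnetorquer offline=not, Auxiliary sun sensor trips=not, Gyro stuck=not, Sensor suite fails=not → no input occurs → does not occur.
Momentum path fails [OR]: Forward reaction wheel is inoperative=not, A star tracker lost=not, Reserve propellant valve offline=not, Backup chain fails=not → no input occurs → does not occur.
Reaction-wheel cluster lost [AND]: Momentum path fails=not, Reaction wheel 2 malfunctions=occurs → not all inputs occur → does not occur.
Spacecraft attitude control lost [AND]: Control loop fails=occurs, Reaction-wheel cluster lost=not, Redundant star tracker 2 offline=occurs, Propellant valve 2 offline=occurs → not all inputs occur → does not occur.

No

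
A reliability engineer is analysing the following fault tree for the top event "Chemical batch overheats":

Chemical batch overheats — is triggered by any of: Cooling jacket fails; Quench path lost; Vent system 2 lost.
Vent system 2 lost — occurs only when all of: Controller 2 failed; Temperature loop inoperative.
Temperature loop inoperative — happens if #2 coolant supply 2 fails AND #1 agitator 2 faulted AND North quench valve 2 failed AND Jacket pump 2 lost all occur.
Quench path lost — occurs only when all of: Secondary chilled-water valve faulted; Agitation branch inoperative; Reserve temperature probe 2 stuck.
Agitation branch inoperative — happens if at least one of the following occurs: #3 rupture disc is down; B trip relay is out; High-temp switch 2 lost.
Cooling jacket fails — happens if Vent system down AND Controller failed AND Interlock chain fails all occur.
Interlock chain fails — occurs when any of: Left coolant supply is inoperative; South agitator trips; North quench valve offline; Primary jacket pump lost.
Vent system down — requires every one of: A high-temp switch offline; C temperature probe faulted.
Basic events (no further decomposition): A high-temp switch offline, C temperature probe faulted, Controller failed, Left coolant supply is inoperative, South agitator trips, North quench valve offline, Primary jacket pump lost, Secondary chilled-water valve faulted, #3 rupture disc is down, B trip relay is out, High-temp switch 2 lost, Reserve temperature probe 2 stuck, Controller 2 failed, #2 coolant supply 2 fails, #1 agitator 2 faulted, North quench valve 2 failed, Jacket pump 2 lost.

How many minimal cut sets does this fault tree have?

8

Vent system down [AND]: one cut set from each child combined → 1 × 1 = 1 cut set(s).
Interlock chain fails [OR]: union of children's cut sets → 4 cut set(s).
Cooling jacket fails [AND]: one cut set from each child combined → 1 × 1 × 4 = 4 cut set(s).
Agitation branch inoperative [OR]: union of children's cut sets → 3 cut set(s).
Quench path lost [AND]: one cut set from each child combined → 1 × 3 × 1 = 3 cut set(s).
Temperature loop inoperative [AND]: one cut set from each child combined → 1 × 1 × 1 × 1 = 1 cut set(s).
Vent system 2 lost [AND]: one cut set from each child combined → 1 × 1 = 1 cut set(s).
Chemical batch overheats [OR]: union of children's cut sets → 8 cut set(s).
Minimal cut sets: {A high-temp switch offline, C temperature probe faulted, Controller failed, Left coolant supply is inoperative}; {A high-temp switch offline, C temperature probe faulted, Controller failed, South agitator trips}; {A high-temp switch offline, C temperature probe faulted, Controller failed, North quench valve offline}; {A high-temp switch offline, C temperature probe faulted, Controller failed, Primary jacket pump lost}; {#3 rupture disc is down, Reserve temperature probe 2 stuck, Secondary chilled-water valve faulted}; {B trip relay is out, Reserve temperature probe 2 stuck, Secondary chilled-water valve faulted}; {High-temp switch 2 lost, Reserve temperature probe 2 stuck, Secondary chilled-water valve faulted}; {#1 agitator 2 faulted, #2 coolant supply 2 fails, Controller 2 failed, Jacket pump 2 lost, North quench valve 2 failed}.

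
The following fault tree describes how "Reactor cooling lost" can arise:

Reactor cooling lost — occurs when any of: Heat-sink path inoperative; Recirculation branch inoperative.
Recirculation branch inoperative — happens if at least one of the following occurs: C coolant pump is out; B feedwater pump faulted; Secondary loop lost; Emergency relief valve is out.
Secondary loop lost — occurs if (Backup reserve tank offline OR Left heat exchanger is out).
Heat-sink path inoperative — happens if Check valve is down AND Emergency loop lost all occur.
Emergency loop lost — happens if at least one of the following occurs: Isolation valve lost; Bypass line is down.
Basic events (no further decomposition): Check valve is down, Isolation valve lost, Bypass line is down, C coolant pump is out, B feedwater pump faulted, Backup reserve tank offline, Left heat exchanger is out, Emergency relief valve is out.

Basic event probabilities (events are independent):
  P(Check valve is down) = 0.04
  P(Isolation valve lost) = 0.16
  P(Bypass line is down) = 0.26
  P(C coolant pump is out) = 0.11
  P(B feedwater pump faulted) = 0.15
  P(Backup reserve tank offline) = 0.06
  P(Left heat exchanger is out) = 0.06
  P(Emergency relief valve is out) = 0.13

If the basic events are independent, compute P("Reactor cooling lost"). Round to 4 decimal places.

P(Emergency loop lost) [OR] = 1 − (1−0.16) × (1−0.26) = 0.378400
P(Heat-sink path inoperative) [AND] = 0.04 × 0.378400 = 0.015136
P(Secondary loop lost) [OR] = 1 − (1−0.06) × (1−0.06) = 0.116400
P(Recirculation branch inoperative) [OR] = 1 − (1−0.11) × (1−0.15) × (1−0.116400) × (1−0.13) = 0.418454
P(Reactor cooling lost) [OR] = 1 − (1−0.015136) × (1−0.418454) = 0.427256
Rounded to 4 decimal places: P(Reactor cooling lost) ≈ 0.4273.

0.4273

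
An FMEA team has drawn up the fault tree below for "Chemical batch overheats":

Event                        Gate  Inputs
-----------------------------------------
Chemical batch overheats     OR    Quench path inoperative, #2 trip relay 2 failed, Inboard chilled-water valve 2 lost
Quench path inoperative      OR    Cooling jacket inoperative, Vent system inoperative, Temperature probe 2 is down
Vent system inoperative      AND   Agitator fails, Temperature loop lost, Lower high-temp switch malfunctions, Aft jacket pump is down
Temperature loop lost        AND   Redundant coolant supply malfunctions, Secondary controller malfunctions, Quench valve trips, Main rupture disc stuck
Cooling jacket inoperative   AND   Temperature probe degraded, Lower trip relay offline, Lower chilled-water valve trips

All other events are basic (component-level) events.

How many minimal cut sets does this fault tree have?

5

Cooling jacket inoperative [AND]: one cut set from each child combined → 1 × 1 × 1 = 1 cut set(s).
Temperature loop lost [AND]: one cut set from each child combined → 1 × 1 × 1 × 1 = 1 cut set(s).
Vent system inoperative [AND]: one cut set from each child combined → 1 × 1 × 1 × 1 = 1 cut set(s).
Quench path inoperative [OR]: union of children's cut sets → 3 cut set(s).
Chemical batch overheats [OR]: union of children's cut sets → 5 cut set(s).
Minimal cut sets: {Lower chilled-water valve trips, Lower trip relay offline, Temperature probe degraded}; {Aft jacket pump is down, Agitator fails, Lower high-temp switch malfunctions, Main rupture disc stuck, Quench valve trips, Redundant coolant supply malfunctions, Secondary controller malfunctions}; {Temperature probe 2 is down}; {#2 trip relay 2 failed}; {Inboard chilled-water valve 2 lost}.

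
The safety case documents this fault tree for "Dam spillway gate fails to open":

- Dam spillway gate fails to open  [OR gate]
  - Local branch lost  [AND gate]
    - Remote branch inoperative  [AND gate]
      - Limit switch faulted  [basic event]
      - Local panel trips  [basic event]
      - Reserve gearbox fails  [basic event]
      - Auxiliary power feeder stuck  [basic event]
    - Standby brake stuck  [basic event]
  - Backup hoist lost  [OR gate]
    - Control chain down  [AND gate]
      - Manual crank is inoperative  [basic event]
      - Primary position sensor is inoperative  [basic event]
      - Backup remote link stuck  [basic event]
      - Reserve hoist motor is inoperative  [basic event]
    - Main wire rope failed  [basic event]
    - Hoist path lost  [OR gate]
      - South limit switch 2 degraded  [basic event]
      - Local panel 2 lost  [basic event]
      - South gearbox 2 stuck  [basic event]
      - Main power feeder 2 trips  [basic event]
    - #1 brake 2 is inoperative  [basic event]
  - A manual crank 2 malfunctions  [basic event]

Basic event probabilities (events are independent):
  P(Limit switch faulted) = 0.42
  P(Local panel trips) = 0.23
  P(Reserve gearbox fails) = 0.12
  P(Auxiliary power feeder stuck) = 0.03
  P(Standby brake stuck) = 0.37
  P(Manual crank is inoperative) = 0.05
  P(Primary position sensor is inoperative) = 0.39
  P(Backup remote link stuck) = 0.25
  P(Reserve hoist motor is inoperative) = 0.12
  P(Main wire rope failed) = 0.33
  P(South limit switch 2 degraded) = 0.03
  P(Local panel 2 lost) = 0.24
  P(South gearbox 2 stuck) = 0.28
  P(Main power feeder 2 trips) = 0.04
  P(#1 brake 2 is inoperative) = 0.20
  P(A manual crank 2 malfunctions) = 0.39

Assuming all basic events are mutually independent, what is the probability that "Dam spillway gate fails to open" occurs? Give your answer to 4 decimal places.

P(Remote branch inoperative) [AND] = 0.42 × 0.23 × 0.12 × 0.03 = 0.000348
P(Local branch lost) [AND] = 0.000348 × 0.37 = 0.000129
P(Control chain down) [AND] = 0.05 × 0.39 × 0.25 × 0.12 = 0.000585
P(Hoist path lost) [OR] = 1 − (1−0.03) × (1−0.24) × (1−0.28) × (1−0.04) = 0.490447
P(Backup hoist lost) [OR] = 1 − (1−0.000585) × (1−0.33) × (1−0.490447) × (1−0.20) = 0.727039
P(Dam spillway gate fails to open) [OR] = 1 − (1−0.000129) × (1−0.727039) × (1−0.39) = 0.833515
Rounded to 4 decimal places: P(Dam spillway gate fails to open) ≈ 0.8335.

0.8335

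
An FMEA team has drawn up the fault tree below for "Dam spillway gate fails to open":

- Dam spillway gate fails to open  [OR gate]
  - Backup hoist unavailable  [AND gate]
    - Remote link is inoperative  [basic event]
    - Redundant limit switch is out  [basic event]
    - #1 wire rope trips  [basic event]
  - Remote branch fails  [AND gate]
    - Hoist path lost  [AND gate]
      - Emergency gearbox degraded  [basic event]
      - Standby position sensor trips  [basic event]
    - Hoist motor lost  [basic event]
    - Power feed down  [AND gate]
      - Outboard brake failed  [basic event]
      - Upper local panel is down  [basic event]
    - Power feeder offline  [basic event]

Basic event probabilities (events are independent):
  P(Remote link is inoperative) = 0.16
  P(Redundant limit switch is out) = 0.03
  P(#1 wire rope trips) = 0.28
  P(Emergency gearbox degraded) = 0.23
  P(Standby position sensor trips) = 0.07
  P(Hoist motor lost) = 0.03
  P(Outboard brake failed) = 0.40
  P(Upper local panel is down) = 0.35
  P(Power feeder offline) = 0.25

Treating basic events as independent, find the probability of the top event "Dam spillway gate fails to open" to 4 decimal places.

P(Backup hoist unavailable) [AND] = 0.16 × 0.03 × 0.28 = 0.001344
P(Hoist path lost) [AND] = 0.23 × 0.07 = 0.016100
P(Power feed down) [AND] = 0.40 × 0.35 = 0.140000
P(Remote branch fails) [AND] = 0.016100 × 0.03 × 0.140000 × 0.25 = 0.000017
P(Dam spillway gate fails to open) [OR] = 1 − (1−0.001344) × (1−0.000017) = 0.001361
Rounded to 4 decimal places: P(Dam spillway gate fails to open) ≈ 0.0014.

0.0014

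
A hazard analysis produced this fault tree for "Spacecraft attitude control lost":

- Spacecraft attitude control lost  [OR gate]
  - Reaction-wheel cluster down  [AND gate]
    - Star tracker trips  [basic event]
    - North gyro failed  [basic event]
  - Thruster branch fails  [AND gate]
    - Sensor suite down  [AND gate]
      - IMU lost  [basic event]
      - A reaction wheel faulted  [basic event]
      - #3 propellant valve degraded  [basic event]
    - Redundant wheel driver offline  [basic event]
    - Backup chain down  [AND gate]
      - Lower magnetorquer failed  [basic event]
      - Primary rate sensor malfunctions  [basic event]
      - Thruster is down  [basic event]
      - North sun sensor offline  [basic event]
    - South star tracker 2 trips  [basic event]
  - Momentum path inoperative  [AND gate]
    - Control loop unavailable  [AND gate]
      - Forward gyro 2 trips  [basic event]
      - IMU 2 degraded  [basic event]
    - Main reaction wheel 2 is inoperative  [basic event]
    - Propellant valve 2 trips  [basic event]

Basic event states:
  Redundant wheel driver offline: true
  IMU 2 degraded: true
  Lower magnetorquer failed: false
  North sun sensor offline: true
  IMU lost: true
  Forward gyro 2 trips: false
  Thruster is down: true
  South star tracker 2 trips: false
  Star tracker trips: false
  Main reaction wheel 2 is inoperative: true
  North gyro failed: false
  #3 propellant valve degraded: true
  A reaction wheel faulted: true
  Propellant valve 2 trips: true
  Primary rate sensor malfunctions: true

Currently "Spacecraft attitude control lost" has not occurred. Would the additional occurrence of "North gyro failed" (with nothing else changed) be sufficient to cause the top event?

Counterfactual: set "North gyro failed" to occurred.
Reaction-wheel cluster down [AND]: Star tracker trips=not, North gyro failed=occurs → not all inputs occur → does not occur.
Sensor suite down [AND]: IMU lost=occurs, A reaction wheel faulted=occurs, #3 propellant valve degraded=occurs → all inputs occur → occurs.
Backup chain down [AND]: Lower magnetorquer failed=not, Primary rate sensor malfunctions=occurs, Thruster is down=occurs, North sun sensor offline=occurs → not all inputs occur → does not occur.
Thruster branch fails [AND]: Sensor suite down=occurs, Redundant wheel driver offline=occurs, Backup chain down=not, South star tracker 2 trips=not → not all inputs occur → does not occur.
Control loop unavailable [AND]: Forward gyro 2 trips=not, IMU 2 degraded=occurs → not all inputs occur → does not occur.
Momentum path inoperative [AND]: Control loop unavailable=not, Main reaction wheel 2 is inoperative=occurs, Propellant valve 2 trips=occurs → not all inputs occur → does not occur.
Spacecraft attitude control lost [OR]: Reaction-wheel cluster down=not, Thruster branch fails=not, Momentum path inoperative=not → no input occurs → does not occur.

No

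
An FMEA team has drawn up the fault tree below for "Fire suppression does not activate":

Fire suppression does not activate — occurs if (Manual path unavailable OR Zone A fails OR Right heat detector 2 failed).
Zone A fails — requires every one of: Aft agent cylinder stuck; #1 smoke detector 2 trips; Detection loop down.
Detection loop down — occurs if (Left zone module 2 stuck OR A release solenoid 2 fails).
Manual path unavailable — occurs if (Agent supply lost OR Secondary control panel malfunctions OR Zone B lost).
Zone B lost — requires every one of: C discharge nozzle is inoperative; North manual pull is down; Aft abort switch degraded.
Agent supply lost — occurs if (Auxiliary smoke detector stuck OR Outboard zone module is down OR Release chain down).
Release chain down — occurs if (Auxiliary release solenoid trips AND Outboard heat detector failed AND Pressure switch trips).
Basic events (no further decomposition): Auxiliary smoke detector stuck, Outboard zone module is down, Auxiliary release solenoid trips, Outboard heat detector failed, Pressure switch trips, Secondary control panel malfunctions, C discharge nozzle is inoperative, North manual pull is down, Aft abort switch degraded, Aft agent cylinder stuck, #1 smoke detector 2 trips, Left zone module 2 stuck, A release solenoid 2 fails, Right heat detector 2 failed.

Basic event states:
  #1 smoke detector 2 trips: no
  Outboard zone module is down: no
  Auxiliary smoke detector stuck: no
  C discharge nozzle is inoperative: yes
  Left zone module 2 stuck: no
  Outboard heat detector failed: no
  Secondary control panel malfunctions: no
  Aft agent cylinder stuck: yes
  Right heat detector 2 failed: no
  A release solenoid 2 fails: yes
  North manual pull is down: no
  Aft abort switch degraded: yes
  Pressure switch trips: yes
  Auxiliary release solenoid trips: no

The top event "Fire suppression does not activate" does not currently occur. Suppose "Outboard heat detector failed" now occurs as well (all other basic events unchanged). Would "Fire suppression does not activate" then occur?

No

Counterfactual: set "Outboard heat detector failed" to occurred.
Release chain down [AND]: Auxiliary release solenoid trips=not, Outboard heat detector failed=occurs, Pressure switch trips=occurs → not all inputs occur → does not occur.
Agent supply lost [OR]: Auxiliary smoke detector stuck=not, Outboard zone module is down=not, Release chain down=not → no input occurs → does not occur.
Zone B lost [AND]: C discharge nozzle is inoperative=occurs, North manual pull is down=not, Aft abort switch degraded=occurs → not all inputs occur → does not occur.
Manual path unavailable [OR]: Agent supply lost=not, Secondary control panel malfunctions=not, Zone B lost=not → no input occurs → does not occur.
Detection loop down [OR]: Left zone module 2 stuck=not, A release solenoid 2 fails=occurs → at least one input occurs → occurs.
Zone A fails [AND]: Aft agent cylinder stuck=occurs, #1 smoke detector 2 trips=not, Detection loop down=occurs → not all inputs occur → does not occur.
Fire suppression does not activate [OR]: Manual path unavailable=not, Zone A fails=not, Right heat detector 2 failed=not → no input occurs → does not occur.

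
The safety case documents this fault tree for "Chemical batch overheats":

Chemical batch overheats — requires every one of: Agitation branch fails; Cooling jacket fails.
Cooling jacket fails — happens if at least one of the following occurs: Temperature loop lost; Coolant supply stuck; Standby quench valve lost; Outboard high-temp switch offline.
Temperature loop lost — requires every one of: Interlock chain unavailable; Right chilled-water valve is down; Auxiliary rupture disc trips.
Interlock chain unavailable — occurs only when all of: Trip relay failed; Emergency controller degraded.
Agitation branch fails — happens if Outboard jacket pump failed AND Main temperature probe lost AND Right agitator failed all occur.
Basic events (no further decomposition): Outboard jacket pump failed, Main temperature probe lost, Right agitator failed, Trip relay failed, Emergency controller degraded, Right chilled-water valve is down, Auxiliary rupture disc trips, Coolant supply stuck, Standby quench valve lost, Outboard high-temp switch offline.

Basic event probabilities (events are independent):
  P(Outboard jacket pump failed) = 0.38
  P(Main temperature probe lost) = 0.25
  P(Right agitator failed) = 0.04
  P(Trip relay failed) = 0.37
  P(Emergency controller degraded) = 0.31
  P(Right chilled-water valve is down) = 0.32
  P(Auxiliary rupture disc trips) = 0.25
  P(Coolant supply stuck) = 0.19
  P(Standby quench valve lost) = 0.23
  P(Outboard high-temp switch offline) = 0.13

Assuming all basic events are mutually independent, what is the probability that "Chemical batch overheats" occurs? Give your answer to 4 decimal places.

0.0018

P(Agitation branch fails) [AND] = 0.38 × 0.25 × 0.04 = 0.003800
P(Interlock chain unavailable) [AND] = 0.37 × 0.31 = 0.114700
P(Temperature loop lost) [AND] = 0.114700 × 0.32 × 0.25 = 0.009176
P(Cooling jacket fails) [OR] = 1 − (1−0.009176) × (1−0.19) × (1−0.23) × (1−0.13) = 0.462360
P(Chemical batch overheats) [AND] = 0.003800 × 0.462360 = 0.001757
Rounded to 4 decimal places: P(Chemical batch overheats) ≈ 0.0018.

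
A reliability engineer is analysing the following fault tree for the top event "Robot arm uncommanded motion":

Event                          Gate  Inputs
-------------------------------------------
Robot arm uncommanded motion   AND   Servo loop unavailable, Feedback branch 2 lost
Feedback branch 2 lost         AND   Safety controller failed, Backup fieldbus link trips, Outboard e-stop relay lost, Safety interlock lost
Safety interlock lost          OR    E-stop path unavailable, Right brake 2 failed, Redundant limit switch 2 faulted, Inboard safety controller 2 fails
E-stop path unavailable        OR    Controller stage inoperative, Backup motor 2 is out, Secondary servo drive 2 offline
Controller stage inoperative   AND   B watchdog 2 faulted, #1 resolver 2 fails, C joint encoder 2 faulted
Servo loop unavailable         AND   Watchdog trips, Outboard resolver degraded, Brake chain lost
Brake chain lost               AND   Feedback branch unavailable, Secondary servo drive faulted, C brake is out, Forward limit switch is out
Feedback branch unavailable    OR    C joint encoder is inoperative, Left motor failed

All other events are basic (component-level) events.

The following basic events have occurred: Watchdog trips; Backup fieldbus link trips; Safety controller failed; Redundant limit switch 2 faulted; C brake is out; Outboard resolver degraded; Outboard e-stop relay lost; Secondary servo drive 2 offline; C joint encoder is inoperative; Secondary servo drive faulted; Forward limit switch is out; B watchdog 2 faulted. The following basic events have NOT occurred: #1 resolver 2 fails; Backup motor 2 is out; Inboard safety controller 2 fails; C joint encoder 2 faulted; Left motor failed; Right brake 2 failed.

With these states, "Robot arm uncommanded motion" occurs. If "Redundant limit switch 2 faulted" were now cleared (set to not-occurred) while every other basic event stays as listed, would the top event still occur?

Yes

Counterfactual: set "Redundant limit switch 2 faulted" to not occurred.
Feedback branch unavailable [OR]: C joint encoder is inoperative=occurs, Left motor failed=not → at least one input occurs → occurs.
Brake chain lost [AND]: Feedback branch unavailable=occurs, Secondary servo drive faulted=occurs, C brake is out=occurs, Forward limit switch is out=occurs → all inputs occur → occurs.
Servo loop unavailable [AND]: Watchdog trips=occurs, Outboard resolver degraded=occurs, Brake chain lost=occurs → all inputs occur → occurs.
Controller stage inoperative [AND]: B watchdog 2 faulted=occurs, #1 resolver 2 fails=not, C joint encoder 2 faulted=not → not all inputs occur → does not occur.
E-stop path unavailable [OR]: Controller stage inoperative=not, Backup motor 2 is out=not, Secondary servo drive 2 offline=occurs → at least one input occurs → occurs.
Safety interlock lost [OR]: E-stop path unavailable=occurs, Right brake 2 failed=not, Redundant limit switch 2 faulted=not, Inboard safety controller 2 fails=not → at least one input occurs → occurs.
Feedback branch 2 lost [AND]: Safety controller failed=occurs, Backup fieldbus link trips=occurs, Outboard e-stop relay lost=occurs, Safety interlock lost=occurs → all inputs occur → occurs.
Robot arm uncommanded motion [AND]: Servo loop unavailable=occurs, Feedback branch 2 lost=occurs → all inputs occur → occurs.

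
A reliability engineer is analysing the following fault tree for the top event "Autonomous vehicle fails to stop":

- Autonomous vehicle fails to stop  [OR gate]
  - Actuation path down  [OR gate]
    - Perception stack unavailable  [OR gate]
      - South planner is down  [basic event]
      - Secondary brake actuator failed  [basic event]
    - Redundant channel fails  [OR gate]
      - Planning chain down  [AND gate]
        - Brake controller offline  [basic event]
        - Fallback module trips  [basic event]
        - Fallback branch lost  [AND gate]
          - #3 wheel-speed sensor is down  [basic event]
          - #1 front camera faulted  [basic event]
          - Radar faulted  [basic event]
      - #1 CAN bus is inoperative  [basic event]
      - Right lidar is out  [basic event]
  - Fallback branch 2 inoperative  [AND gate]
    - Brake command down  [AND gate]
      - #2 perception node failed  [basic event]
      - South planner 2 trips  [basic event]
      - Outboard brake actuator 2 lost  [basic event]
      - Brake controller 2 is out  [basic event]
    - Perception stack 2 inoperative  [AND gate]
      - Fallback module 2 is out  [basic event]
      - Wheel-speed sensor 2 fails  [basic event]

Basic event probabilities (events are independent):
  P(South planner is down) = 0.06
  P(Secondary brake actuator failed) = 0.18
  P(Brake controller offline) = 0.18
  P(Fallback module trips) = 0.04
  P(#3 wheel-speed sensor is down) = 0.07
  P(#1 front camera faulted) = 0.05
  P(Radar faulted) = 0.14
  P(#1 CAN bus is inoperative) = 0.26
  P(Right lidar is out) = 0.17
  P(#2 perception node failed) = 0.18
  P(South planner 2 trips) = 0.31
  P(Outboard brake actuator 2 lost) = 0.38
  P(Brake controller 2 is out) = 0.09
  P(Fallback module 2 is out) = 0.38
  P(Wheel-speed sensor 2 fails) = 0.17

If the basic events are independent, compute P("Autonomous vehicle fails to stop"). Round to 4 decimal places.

P(Perception stack unavailable) [OR] = 1 − (1−0.06) × (1−0.18) = 0.229200
P(Fallback branch lost) [AND] = 0.07 × 0.05 × 0.14 = 0.000490
P(Planning chain down) [AND] = 0.18 × 0.04 × 0.000490 = 0.000004
P(Redundant channel fails) [OR] = 1 − (1−0.000004) × (1−0.26) × (1−0.17) = 0.385802
P(Actuation path down) [OR] = 1 − (1−0.229200) × (1−0.385802) = 0.526576
P(Brake command down) [AND] = 0.18 × 0.31 × 0.38 × 0.09 = 0.001908
P(Perception stack 2 inoperative) [AND] = 0.38 × 0.17 = 0.064600
P(Fallback branch 2 inoperative) [AND] = 0.001908 × 0.064600 = 0.000123
P(Autonomous vehicle fails to stop) [OR] = 1 − (1−0.526576) × (1−0.000123) = 0.526634
Rounded to 4 decimal places: P(Autonomous vehicle fails to stop) ≈ 0.5266.

0.5266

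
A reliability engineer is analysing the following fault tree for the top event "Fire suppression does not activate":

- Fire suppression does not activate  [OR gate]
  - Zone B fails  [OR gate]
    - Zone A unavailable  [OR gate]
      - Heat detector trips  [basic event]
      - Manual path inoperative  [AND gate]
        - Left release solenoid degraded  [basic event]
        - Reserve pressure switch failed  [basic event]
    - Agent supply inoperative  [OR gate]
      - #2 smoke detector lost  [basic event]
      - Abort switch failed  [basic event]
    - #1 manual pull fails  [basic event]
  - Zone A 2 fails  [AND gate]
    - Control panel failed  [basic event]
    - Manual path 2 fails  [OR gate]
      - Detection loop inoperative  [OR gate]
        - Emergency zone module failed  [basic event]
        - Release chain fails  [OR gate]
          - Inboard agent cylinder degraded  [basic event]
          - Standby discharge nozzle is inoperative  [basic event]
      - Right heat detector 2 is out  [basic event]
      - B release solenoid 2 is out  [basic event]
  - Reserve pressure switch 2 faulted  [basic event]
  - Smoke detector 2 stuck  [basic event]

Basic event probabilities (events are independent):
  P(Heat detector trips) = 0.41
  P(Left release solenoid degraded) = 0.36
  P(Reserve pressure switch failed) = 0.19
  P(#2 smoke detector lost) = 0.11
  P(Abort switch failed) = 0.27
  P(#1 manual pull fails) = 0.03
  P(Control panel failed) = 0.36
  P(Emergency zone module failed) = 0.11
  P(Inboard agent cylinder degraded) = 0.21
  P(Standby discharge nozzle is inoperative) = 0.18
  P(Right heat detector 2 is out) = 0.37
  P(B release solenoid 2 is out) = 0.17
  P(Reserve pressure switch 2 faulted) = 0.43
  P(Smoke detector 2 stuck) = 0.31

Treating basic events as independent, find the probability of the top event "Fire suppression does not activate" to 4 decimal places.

P(Manual path inoperative) [AND] = 0.36 × 0.19 = 0.068400
P(Zone A unavailable) [OR] = 1 − (1−0.41) × (1−0.068400) = 0.450356
P(Agent supply inoperative) [OR] = 1 − (1−0.11) × (1−0.27) = 0.350300
P(Zone B fails) [OR] = 1 − (1−0.450356) × (1−0.350300) × (1−0.03) = 0.653609
P(Release chain fails) [OR] = 1 − (1−0.21) × (1−0.18) = 0.352200
P(Detection loop inoperative) [OR] = 1 − (1−0.11) × (1−0.352200) = 0.423458
P(Manual path 2 fails) [OR] = 1 − (1−0.423458) × (1−0.37) × (1−0.17) = 0.698526
P(Zone A 2 fails) [AND] = 0.36 × 0.698526 = 0.251469
P(Fire suppression does not activate) [OR] = 1 − (1−0.653609) × (1−0.251469) × (1−0.43) × (1−0.31) = 0.898023
Rounded to 4 decimal places: P(Fire suppression does not activate) ≈ 0.8980.

0.8980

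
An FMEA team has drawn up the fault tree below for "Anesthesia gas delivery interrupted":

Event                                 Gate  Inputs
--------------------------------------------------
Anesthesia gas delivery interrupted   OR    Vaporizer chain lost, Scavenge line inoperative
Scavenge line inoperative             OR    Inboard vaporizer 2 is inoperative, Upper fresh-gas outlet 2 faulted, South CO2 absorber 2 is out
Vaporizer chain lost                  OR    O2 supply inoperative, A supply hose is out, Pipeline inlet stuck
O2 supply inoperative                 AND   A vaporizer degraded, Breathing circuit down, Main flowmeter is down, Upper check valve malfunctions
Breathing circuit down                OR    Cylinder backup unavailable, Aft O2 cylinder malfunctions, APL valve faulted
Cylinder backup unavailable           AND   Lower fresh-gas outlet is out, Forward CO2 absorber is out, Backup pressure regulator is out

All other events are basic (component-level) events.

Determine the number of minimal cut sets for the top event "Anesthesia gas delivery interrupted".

8

Cylinder backup unavailable [AND]: one cut set from each child combined → 1 × 1 × 1 = 1 cut set(s).
Breathing circuit down [OR]: union of children's cut sets → 3 cut set(s).
O2 supply inoperative [AND]: one cut set from each child combined → 1 × 3 × 1 × 1 = 3 cut set(s).
Vaporizer chain lost [OR]: union of children's cut sets → 5 cut set(s).
Scavenge line inoperative [OR]: union of children's cut sets → 3 cut set(s).
Anesthesia gas delivery interrupted [OR]: union of children's cut sets → 8 cut set(s).
Minimal cut sets: {A vaporizer degraded, Backup pressure regulator is out, Forward CO2 absorber is out, Lower fresh-gas outlet is out, Main flowmeter is down, Upper check valve malfunctions}; {A vaporizer degraded, Aft O2 cylinder malfunctions, Main flowmeter is down, Upper check valve malfunctions}; {A vaporizer degraded, APL valve faulted, Main flowmeter is down, Upper check valve malfunctions}; {A supply hose is out}; {Pipeline inlet stuck}; {Inboard vaporizer 2 is inoperative}; {Upper fresh-gas outlet 2 faulted}; {South CO2 absorber 2 is out}.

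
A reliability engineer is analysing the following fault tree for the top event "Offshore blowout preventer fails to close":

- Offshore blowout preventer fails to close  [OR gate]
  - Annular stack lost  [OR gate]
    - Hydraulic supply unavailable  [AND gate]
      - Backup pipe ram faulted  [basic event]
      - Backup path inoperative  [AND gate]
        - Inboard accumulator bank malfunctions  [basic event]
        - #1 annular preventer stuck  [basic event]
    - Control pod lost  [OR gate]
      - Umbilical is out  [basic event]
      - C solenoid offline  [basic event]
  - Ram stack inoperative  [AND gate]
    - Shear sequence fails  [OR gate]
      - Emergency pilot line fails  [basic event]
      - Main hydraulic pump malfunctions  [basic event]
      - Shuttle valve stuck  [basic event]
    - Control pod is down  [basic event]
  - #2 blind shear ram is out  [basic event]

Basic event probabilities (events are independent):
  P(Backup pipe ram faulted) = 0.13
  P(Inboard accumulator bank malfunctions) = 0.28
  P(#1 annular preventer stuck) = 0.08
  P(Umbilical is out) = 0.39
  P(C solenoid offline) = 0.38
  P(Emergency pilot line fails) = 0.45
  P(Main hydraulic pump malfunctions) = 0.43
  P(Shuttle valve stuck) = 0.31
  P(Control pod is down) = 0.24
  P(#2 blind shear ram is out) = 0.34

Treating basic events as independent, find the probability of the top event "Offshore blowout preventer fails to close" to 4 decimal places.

P(Backup path inoperative) [AND] = 0.28 × 0.08 = 0.022400
P(Hydraulic supply unavailable) [AND] = 0.13 × 0.022400 = 0.002912
P(Control pod lost) [OR] = 1 − (1−0.39) × (1−0.38) = 0.621800
P(Annular stack lost) [OR] = 1 − (1−0.002912) × (1−0.621800) = 0.622901
P(Shear sequence fails) [OR] = 1 − (1−0.45) × (1−0.43) × (1−0.31) = 0.783685
P(Ram stack inoperative) [AND] = 0.783685 × 0.24 = 0.188084
P(Offshore blowout preventer fails to close) [OR] = 1 − (1−0.622901) × (1−0.188084) × (1−0.34) = 0.797926
Rounded to 4 decimal places: P(Offshore blowout preventer fails to close) ≈ 0.7979.

0.7979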